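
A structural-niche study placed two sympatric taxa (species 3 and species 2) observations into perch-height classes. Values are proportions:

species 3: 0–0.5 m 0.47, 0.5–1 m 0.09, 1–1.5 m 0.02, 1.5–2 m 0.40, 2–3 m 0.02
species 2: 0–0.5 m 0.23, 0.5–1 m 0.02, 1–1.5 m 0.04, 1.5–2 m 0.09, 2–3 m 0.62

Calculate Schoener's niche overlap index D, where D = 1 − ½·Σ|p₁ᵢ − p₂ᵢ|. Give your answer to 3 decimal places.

0.380

Σ|p₁ᵢ − p₂ᵢ| = 0.24 + 0.07 + 0.02 + 0.31 + 0.60 = 1.24
D = 1 − ½ × 1.24 = 1 − 0.620 = 0.38000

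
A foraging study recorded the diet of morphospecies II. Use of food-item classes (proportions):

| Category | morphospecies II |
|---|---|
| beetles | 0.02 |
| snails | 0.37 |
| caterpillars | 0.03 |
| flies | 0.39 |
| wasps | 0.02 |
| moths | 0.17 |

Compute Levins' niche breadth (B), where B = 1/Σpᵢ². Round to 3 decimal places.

Σpᵢ² = 0.02² + 0.37² + 0.03² + 0.39² + 0.02² + 0.17² = 0.0004 + 0.1369 + 0.0009 + 0.1521 + 0.0004 + 0.0289 = 0.3196
B = 1 / 0.3196 = 3.12891

3.129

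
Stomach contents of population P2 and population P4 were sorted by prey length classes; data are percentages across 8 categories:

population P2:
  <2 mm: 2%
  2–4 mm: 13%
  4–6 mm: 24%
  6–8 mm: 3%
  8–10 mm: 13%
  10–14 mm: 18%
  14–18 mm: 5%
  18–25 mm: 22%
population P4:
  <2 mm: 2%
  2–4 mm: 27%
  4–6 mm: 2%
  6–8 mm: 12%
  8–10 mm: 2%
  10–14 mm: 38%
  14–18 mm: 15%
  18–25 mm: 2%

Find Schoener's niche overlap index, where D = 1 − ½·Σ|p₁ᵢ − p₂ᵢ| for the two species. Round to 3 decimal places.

0.470

Convert percentages to proportions (divide by 100).
Σ|p₁ᵢ − p₂ᵢ| = 0.00 + 0.14 + 0.22 + 0.09 + 0.11 + 0.20 + 0.10 + 0.20 = 1.06
D = 1 − ½ × 1.06 = 1 − 0.530 = 0.47000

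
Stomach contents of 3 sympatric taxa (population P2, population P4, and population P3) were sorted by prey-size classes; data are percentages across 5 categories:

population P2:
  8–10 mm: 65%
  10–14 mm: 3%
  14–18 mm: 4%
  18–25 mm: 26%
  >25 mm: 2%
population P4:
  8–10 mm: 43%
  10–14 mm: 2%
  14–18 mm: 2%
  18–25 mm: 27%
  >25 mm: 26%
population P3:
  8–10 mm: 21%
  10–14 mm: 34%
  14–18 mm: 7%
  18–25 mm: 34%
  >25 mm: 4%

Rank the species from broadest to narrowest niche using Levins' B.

Convert percentages to proportions (divide by 100).
Σp_P2ᵢ² = 0.65² + 0.03² + 0.04² + 0.26² + 0.02² = 0.4225 + 0.0009 + 0.0016 + 0.0676 + 0.0004 = 0.4930
B_P2 = 1 / 0.4930 = 2.0284
Σp_P4ᵢ² = 0.43² + 0.02² + 0.02² + 0.27² + 0.26² = 0.1849 + 0.0004 + 0.0004 + 0.0729 + 0.0676 = 0.3262
B_P4 = 1 / 0.3262 = 3.0656
Σp_P3ᵢ² = 0.21² + 0.34² + 0.07² + 0.34² + 0.04² = 0.0441 + 0.1156 + 0.0049 + 0.1156 + 0.0016 = 0.2818
B_P3 = 1 / 0.2818 = 3.5486
Ranking by B (broadest → narrowest): population P3 (3.55) > population P4 (3.07) > population P2 (2.03)

population P3 > population P4 > population P2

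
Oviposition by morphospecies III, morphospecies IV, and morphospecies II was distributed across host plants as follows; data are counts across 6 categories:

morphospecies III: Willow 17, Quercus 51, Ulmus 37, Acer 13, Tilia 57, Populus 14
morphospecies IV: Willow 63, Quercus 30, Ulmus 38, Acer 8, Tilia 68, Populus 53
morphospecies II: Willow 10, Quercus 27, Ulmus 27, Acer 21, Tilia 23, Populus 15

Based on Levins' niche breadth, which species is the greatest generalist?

Proportions for morphospecies III (n=189): 17/189=0.0899, 51/189=0.2698, 37/189=0.1958, 13/189=0.0688, 57/189=0.3016, 14/189=0.0741
Proportions for morphospecies IV (n=260): 63/260=0.2423, 30/260=0.1154, 38/260=0.1462, 8/260=0.0308, 68/260=0.2615, 53/260=0.2038
Proportions for morphospecies II (n=123): 10/123=0.0813, 27/123=0.2195, 27/123=0.2195, 21/123=0.1707, 23/123=0.1870, 15/123=0.1220
Σp_IIIᵢ² = 0.0899² + 0.2698² + 0.1958² + 0.0688² + 0.3016² + 0.0741² = 0.008082 + 0.072792 + 0.038338 + 0.004733 + 0.090963 + 0.005491 = 0.220399
B_III = 1 / 0.220399 = 4.5372
Σp_IVᵢ² = 0.2423² + 0.1154² + 0.1462² + 0.0308² + 0.2615² + 0.2038² = 0.058709 + 0.013317 + 0.021374 + 0.000949 + 0.068382 + 0.041534 = 0.204265
B_IV = 1 / 0.204265 = 4.8956
Σp_IIᵢ² = 0.0813² + 0.2195² + 0.2195² + 0.1707² + 0.1870² + 0.1220² = 0.006610 + 0.048180 + 0.048180 + 0.029138 + 0.034969 + 0.014884 = 0.181961
B_II = 1 / 0.181961 = 5.4957
Highest B → broadest niche (most generalist): morphospecies II (B = 5.50).

morphospecies II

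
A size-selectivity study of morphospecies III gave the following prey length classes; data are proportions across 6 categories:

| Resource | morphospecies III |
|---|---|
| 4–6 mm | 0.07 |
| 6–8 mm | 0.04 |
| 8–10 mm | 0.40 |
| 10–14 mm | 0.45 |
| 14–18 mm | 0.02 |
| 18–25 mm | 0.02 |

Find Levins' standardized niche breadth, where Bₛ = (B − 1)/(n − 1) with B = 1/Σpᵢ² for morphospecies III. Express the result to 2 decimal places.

Σpᵢ² = 0.07² + 0.04² + 0.40² + 0.45² + 0.02² + 0.02² = 0.0049 + 0.0016 + 0.1600 + 0.2025 + 0.0004 + 0.0004 = 0.3698
B = 1 / 0.3698 = 2.7042
Bₛ = (B − 1)/(n − 1) = (2.7042 − 1)/(6 − 1) = 1.7042/5 = 0.3408

0.34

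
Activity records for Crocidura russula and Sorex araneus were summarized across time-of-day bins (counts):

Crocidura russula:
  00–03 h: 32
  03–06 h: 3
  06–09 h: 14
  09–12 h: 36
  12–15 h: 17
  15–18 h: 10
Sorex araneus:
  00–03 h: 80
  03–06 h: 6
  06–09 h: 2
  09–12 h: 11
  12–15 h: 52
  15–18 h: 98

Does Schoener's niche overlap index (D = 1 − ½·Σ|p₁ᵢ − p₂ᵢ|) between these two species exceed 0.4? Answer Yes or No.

Yes

Proportions for Crocidura russula (n=112): 32/112=0.2857, 3/112=0.0268, 14/112=0.1250, 36/112=0.3214, 17/112=0.1518, 10/112=0.0893
Proportions for Sorex araneus (n=249): 80/249=0.3213, 6/249=0.0241, 2/249=0.0080, 11/249=0.0442, 52/249=0.2088, 98/249=0.3936
Σ|p₁ᵢ − p₂ᵢ| = 0.0356 + 0.0027 + 0.1170 + 0.2772 + 0.0570 + 0.3043 = 0.7938
D = 1 − ½ × 0.7938 = 1 − 0.39690 = 0.60310
D = 0.60310 > 0.4 → Yes.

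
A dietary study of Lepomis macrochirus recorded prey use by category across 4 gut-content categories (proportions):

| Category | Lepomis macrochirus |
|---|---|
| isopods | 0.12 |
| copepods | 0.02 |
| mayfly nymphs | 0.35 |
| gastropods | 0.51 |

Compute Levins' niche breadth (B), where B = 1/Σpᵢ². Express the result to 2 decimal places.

Σpᵢ² = 0.12² + 0.02² + 0.35² + 0.51² = 0.0144 + 0.0004 + 0.1225 + 0.2601 = 0.3974
B = 1 / 0.3974 = 2.5164

2.52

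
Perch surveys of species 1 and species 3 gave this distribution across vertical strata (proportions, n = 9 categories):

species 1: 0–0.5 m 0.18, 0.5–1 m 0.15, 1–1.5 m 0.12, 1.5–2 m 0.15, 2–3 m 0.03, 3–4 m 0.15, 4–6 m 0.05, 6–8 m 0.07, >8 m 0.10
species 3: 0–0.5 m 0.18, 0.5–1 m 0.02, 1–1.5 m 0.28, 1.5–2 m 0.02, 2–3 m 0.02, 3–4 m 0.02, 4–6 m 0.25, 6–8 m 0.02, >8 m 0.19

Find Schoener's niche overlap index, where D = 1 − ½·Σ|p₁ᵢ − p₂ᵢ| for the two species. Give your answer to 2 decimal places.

Σ|p₁ᵢ − p₂ᵢ| = 0.00 + 0.13 + 0.16 + 0.13 + 0.01 + 0.13 + 0.20 + 0.05 + 0.09 = 0.90
D = 1 − ½ × 0.90 = 1 − 0.450 = 0.5500

0.55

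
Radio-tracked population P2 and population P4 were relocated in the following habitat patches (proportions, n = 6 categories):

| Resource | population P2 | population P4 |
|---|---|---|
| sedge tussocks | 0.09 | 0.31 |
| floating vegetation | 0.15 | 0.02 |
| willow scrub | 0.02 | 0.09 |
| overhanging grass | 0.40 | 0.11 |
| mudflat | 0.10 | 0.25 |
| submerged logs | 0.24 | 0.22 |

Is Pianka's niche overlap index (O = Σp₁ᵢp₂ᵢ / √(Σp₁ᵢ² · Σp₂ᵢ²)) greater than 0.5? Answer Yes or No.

Yes

Σ p₁ᵢp₂ᵢ = 0.0279 + 0.0030 + 0.0018 + 0.0440 + 0.0250 + 0.0528 = 0.1545
Σp_1ᵢ² = 0.09² + 0.15² + 0.02² + 0.40² + 0.10² + 0.24² = 0.0081 + 0.0225 + 0.0004 + 0.1600 + 0.0100 + 0.0576 = 0.2586
Σp_2ᵢ² = 0.31² + 0.02² + 0.09² + 0.11² + 0.25² + 0.22² = 0.0961 + 0.0004 + 0.0081 + 0.0121 + 0.0625 + 0.0484 = 0.2276
O = 0.1545 / √(0.2586 × 0.2276) = 0.1545 / 0.24261 = 0.6368
O = 0.6368 > 0.5 → Yes.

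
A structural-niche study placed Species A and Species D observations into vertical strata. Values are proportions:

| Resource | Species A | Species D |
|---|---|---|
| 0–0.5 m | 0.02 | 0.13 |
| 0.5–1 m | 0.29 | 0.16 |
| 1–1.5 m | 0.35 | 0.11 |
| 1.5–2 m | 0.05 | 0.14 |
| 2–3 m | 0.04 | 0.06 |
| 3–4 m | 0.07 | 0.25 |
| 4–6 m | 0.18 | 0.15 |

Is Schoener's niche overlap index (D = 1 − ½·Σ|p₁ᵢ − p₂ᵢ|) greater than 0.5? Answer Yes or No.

Σ|p₁ᵢ − p₂ᵢ| = 0.11 + 0.13 + 0.24 + 0.09 + 0.02 + 0.18 + 0.03 = 0.80
D = 1 − ½ × 0.80 = 1 − 0.400 = 0.6000
D = 0.6000 > 0.5 → Yes.

Yes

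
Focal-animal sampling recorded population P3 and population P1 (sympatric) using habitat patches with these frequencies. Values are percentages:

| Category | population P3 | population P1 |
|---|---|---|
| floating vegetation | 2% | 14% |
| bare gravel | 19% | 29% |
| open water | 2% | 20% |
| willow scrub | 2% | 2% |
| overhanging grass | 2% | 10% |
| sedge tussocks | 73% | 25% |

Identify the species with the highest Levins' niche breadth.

population P1

Convert percentages to proportions (divide by 100).
Σp_P3ᵢ² = 0.02² + 0.19² + 0.02² + 0.02² + 0.02² + 0.73² = 0.0004 + 0.0361 + 0.0004 + 0.0004 + 0.0004 + 0.5329 = 0.5706
B_P3 = 1 / 0.5706 = 1.7525
Σp_P1ᵢ² = 0.14² + 0.29² + 0.20² + 0.02² + 0.10² + 0.25² = 0.0196 + 0.0841 + 0.0400 + 0.0004 + 0.0100 + 0.0625 = 0.2166
B_P1 = 1 / 0.2166 = 4.6168
Highest B → broadest niche (most generalist): population P1 (B = 4.62).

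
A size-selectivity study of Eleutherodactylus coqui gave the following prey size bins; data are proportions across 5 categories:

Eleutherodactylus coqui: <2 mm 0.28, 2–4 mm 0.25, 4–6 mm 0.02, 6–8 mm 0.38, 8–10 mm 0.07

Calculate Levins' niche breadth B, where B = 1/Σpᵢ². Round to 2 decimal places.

Σpᵢ² = 0.28² + 0.25² + 0.02² + 0.38² + 0.07² = 0.0784 + 0.0625 + 0.0004 + 0.1444 + 0.0049 = 0.2906
B = 1 / 0.2906 = 3.4412

3.44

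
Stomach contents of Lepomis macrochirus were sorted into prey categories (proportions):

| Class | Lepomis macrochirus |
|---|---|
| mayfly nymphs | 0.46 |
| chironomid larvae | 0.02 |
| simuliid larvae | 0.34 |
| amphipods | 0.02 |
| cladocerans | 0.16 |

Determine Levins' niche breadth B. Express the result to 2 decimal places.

Σpᵢ² = 0.46² + 0.02² + 0.34² + 0.02² + 0.16² = 0.2116 + 0.0004 + 0.1156 + 0.0004 + 0.0256 = 0.3536
B = 1 / 0.3536 = 2.8281

2.83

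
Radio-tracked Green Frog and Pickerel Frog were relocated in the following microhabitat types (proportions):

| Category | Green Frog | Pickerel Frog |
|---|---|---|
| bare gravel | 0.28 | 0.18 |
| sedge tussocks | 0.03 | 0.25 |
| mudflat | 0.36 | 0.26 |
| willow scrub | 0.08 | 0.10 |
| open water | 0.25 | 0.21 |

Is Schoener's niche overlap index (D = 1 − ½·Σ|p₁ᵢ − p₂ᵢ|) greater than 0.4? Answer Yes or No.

Yes

Σ|p₁ᵢ − p₂ᵢ| = 0.10 + 0.22 + 0.10 + 0.02 + 0.04 = 0.48
D = 1 − ½ × 0.48 = 1 − 0.240 = 0.7600
D = 0.7600 > 0.4 → Yes.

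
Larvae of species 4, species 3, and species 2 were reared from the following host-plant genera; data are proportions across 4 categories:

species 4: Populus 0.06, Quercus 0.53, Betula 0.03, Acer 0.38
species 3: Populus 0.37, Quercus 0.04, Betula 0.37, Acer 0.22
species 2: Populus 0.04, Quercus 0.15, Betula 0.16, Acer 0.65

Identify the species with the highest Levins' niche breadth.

Σp_4ᵢ² = 0.06² + 0.53² + 0.03² + 0.38² = 0.0036 + 0.2809 + 0.0009 + 0.1444 = 0.4298
B_4 = 1 / 0.4298 = 2.3267
Σp_3ᵢ² = 0.37² + 0.04² + 0.37² + 0.22² = 0.1369 + 0.0016 + 0.1369 + 0.0484 = 0.3238
B_3 = 1 / 0.3238 = 3.0883
Σp_2ᵢ² = 0.04² + 0.15² + 0.16² + 0.65² = 0.0016 + 0.0225 + 0.0256 + 0.4225 = 0.4722
B_2 = 1 / 0.4722 = 2.1177
Highest B → broadest niche (most generalist): species 3 (B = 3.09).

species 3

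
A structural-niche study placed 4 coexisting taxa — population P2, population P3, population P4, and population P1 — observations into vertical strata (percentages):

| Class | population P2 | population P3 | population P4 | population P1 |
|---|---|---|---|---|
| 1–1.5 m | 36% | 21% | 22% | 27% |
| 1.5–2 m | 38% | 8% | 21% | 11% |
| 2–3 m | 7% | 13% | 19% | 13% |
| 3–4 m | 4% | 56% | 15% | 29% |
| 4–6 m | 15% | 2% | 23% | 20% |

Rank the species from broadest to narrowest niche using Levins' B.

Convert percentages to proportions (divide by 100).
Σp_P2ᵢ² = 0.36² + 0.38² + 0.07² + 0.04² + 0.15² = 0.1296 + 0.1444 + 0.0049 + 0.0016 + 0.0225 = 0.3030
B_P2 = 1 / 0.3030 = 3.3003
Σp_P3ᵢ² = 0.21² + 0.08² + 0.13² + 0.56² + 0.02² = 0.0441 + 0.0064 + 0.0169 + 0.3136 + 0.0004 = 0.3814
B_P3 = 1 / 0.3814 = 2.6219
Σp_P4ᵢ² = 0.22² + 0.21² + 0.19² + 0.15² + 0.23² = 0.0484 + 0.0441 + 0.0361 + 0.0225 + 0.0529 = 0.2040
B_P4 = 1 / 0.2040 = 4.9020
Σp_P1ᵢ² = 0.27² + 0.11² + 0.13² + 0.29² + 0.20² = 0.0729 + 0.0121 + 0.0169 + 0.0841 + 0.0400 = 0.2260
B_P1 = 1 / 0.2260 = 4.4248
Ranking by B (broadest → narrowest): population P4 (4.90) > population P1 (4.42) > population P2 (3.30) > population P3 (2.62)

population P4 > population P1 > population P2 > population P3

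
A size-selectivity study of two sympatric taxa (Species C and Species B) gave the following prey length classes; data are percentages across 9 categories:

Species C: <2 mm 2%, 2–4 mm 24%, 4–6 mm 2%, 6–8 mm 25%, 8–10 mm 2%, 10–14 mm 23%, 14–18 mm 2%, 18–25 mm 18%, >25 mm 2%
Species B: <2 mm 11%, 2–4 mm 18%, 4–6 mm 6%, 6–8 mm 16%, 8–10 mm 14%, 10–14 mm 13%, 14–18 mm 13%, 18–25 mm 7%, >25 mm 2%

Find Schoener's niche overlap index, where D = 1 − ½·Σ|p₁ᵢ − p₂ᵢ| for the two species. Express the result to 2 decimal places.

0.64

Convert percentages to proportions (divide by 100).
Σ|p₁ᵢ − p₂ᵢ| = 0.09 + 0.06 + 0.04 + 0.09 + 0.12 + 0.10 + 0.11 + 0.11 + 0.00 = 0.72
D = 1 − ½ × 0.72 = 1 − 0.360 = 0.6400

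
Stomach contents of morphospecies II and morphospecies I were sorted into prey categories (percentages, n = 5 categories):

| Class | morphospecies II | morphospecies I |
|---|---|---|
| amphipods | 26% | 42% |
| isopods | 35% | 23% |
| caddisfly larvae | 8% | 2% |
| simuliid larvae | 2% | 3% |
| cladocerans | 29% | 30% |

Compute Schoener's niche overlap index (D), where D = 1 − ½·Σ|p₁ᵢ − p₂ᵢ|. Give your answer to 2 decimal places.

0.82

Convert percentages to proportions (divide by 100).
Σ|p₁ᵢ − p₂ᵢ| = 0.16 + 0.12 + 0.06 + 0.01 + 0.01 = 0.36
D = 1 − ½ × 0.36 = 1 − 0.180 = 0.8200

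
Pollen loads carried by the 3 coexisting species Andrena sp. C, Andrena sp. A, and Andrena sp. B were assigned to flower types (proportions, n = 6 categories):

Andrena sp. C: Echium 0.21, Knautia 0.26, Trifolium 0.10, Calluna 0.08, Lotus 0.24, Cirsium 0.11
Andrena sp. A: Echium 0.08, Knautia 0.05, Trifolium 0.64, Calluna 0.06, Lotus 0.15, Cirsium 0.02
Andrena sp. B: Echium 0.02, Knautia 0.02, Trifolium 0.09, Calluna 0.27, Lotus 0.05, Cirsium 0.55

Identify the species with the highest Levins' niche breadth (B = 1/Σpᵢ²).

Σp_Cᵢ² = 0.21² + 0.26² + 0.10² + 0.08² + 0.24² + 0.11² = 0.0441 + 0.0676 + 0.0100 + 0.0064 + 0.0576 + 0.0121 = 0.1978
B_C = 1 / 0.1978 = 5.0556
Σp_Aᵢ² = 0.08² + 0.05² + 0.64² + 0.06² + 0.15² + 0.02² = 0.0064 + 0.0025 + 0.4096 + 0.0036 + 0.0225 + 0.0004 = 0.4450
B_A = 1 / 0.4450 = 2.2472
Σp_Bᵢ² = 0.02² + 0.02² + 0.09² + 0.27² + 0.05² + 0.55² = 0.0004 + 0.0004 + 0.0081 + 0.0729 + 0.0025 + 0.3025 = 0.3868
B_B = 1 / 0.3868 = 2.5853
Highest B → broadest niche (most generalist): Andrena sp. C (B = 5.06).

Andrena sp. C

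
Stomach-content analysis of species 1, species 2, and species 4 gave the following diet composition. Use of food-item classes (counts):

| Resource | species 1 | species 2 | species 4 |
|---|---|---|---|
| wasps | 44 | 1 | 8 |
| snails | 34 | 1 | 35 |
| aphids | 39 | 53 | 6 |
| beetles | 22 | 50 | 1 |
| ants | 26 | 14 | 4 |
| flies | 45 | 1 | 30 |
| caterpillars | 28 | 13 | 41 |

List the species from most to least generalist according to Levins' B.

Proportions for species 1 (n=238): 44/238=0.1849, 34/238=0.1429, 39/238=0.1639, 22/238=0.0924, 26/238=0.1092, 45/238=0.1891, 28/238=0.1176
Proportions for species 2 (n=133): 1/133=0.0075, 1/133=0.0075, 53/133=0.3985, 50/133=0.3759, 14/133=0.1053, 1/133=0.0075, 13/133=0.0977
Proportions for species 4 (n=125): 8/125=0.0640, 35/125=0.2800, 6/125=0.0480, 1/125=0.0080, 4/125=0.0320, 30/125=0.2400, 41/125=0.3280
Σp_1ᵢ² = 0.1849² + 0.1429² + 0.1639² + 0.0924² + 0.1092² + 0.1891² + 0.1176² = 0.034188 + 0.020420 + 0.026863 + 0.008538 + 0.011925 + 0.035759 + 0.013830 = 0.151523
B_1 = 1 / 0.151523 = 6.5997
Σp_2ᵢ² = 0.0075² + 0.0075² + 0.3985² + 0.3759² + 0.1053² + 0.0075² + 0.0977² = 0.000056 + 0.000056 + 0.158802 + 0.141301 + 0.011088 + 0.000056 + 0.009545 = 0.320904
B_2 = 1 / 0.320904 = 3.1162
Σp_4ᵢ² = 0.0640² + 0.2800² + 0.0480² + 0.0080² + 0.0320² + 0.2400² + 0.3280² = 0.004096 + 0.078400 + 0.002304 + 0.000064 + 0.001024 + 0.057600 + 0.107584 = 0.251072
B_4 = 1 / 0.251072 = 3.9829
Ranking by B (broadest → narrowest): species 1 (6.60) > species 4 (3.98) > species 2 (3.12)

species 1 > species 4 > species 2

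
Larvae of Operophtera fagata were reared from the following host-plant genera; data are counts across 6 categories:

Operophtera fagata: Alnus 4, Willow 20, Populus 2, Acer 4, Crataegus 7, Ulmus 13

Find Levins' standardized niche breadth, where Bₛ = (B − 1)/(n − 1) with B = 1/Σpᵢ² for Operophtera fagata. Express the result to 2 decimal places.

Proportions for Operophtera fagata (n=50): 4/50=0.0800, 20/50=0.4000, 2/50=0.0400, 4/50=0.0800, 7/50=0.1400, 13/50=0.2600
Σpᵢ² = 0.0800² + 0.4000² + 0.0400² + 0.0800² + 0.1400² + 0.2600² = 0.006400 + 0.160000 + 0.001600 + 0.006400 + 0.019600 + 0.067600 = 0.261600
B = 1 / 0.261600 = 3.8226
Bₛ = (B − 1)/(n − 1) = (3.8226 − 1)/(6 − 1) = 2.8226/5 = 0.5645

0.56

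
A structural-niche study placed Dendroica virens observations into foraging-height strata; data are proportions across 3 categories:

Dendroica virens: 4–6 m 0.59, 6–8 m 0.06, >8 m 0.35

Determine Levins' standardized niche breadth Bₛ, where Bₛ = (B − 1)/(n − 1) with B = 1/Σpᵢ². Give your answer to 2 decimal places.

0.55

Σpᵢ² = 0.59² + 0.06² + 0.35² = 0.3481 + 0.0036 + 0.1225 = 0.4742
B = 1 / 0.4742 = 2.1088
Bₛ = (B − 1)/(n − 1) = (2.1088 − 1)/(3 − 1) = 1.1088/2 = 0.5544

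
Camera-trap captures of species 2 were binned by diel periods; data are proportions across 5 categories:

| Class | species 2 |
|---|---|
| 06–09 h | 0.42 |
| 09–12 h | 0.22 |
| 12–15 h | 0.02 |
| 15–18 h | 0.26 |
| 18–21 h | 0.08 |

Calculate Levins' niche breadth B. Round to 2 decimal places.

3.34

Σpᵢ² = 0.42² + 0.22² + 0.02² + 0.26² + 0.08² = 0.1764 + 0.0484 + 0.0004 + 0.0676 + 0.0064 = 0.2992
B = 1 / 0.2992 = 3.3422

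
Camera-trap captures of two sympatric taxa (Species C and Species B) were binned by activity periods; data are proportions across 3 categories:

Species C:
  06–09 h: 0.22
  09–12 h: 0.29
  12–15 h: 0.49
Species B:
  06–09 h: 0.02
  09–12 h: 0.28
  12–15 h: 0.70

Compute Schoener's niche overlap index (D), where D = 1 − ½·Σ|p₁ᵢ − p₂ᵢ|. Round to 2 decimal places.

0.79

Σ|p₁ᵢ − p₂ᵢ| = 0.20 + 0.01 + 0.21 = 0.42
D = 1 − ½ × 0.42 = 1 − 0.210 = 0.7900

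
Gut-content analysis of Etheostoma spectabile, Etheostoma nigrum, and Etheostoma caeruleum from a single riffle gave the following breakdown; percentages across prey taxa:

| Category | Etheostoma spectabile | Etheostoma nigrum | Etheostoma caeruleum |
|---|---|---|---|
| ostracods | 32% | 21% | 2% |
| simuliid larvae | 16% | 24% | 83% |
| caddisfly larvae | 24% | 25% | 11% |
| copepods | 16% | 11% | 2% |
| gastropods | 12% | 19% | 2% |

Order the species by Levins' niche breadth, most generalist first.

Etheostoma nigrum > Etheostoma spectabile > Etheostoma caeruleum

Convert percentages to proportions (divide by 100).
Σp_specᵢ² = 0.32² + 0.16² + 0.24² + 0.16² + 0.12² = 0.1024 + 0.0256 + 0.0576 + 0.0256 + 0.0144 = 0.2256
B_spec = 1 / 0.2256 = 4.4326
Σp_nigrᵢ² = 0.21² + 0.24² + 0.25² + 0.11² + 0.19² = 0.0441 + 0.0576 + 0.0625 + 0.0121 + 0.0361 = 0.2124
B_nigr = 1 / 0.2124 = 4.7081
Σp_caerᵢ² = 0.02² + 0.83² + 0.11² + 0.02² + 0.02² = 0.0004 + 0.6889 + 0.0121 + 0.0004 + 0.0004 = 0.7022
B_caer = 1 / 0.7022 = 1.4241
Ranking by B (broadest → narrowest): Etheostoma nigrum (4.71) > Etheostoma spectabile (4.43) > Etheostoma caeruleum (1.42)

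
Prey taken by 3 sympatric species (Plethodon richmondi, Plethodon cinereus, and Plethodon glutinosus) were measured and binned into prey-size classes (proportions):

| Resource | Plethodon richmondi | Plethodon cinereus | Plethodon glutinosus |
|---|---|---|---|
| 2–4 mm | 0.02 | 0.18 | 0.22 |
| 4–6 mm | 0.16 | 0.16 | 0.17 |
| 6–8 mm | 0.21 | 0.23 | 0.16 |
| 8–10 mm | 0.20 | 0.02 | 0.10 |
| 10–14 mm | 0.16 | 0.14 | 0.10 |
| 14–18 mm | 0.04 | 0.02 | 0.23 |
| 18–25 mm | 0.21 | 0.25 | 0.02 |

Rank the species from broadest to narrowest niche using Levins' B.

Σp_richᵢ² = 0.02² + 0.16² + 0.21² + 0.20² + 0.16² + 0.04² + 0.21² = 0.0004 + 0.0256 + 0.0441 + 0.0400 + 0.0256 + 0.0016 + 0.0441 = 0.1814
B_rich = 1 / 0.1814 = 5.5127
Σp_cineᵢ² = 0.18² + 0.16² + 0.23² + 0.02² + 0.14² + 0.02² + 0.25² = 0.0324 + 0.0256 + 0.0529 + 0.0004 + 0.0196 + 0.0004 + 0.0625 = 0.1938
B_cine = 1 / 0.1938 = 5.1600
Σp_glutᵢ² = 0.22² + 0.17² + 0.16² + 0.10² + 0.10² + 0.23² + 0.02² = 0.0484 + 0.0289 + 0.0256 + 0.0100 + 0.0100 + 0.0529 + 0.0004 = 0.1762
B_glut = 1 / 0.1762 = 5.6754
Ranking by B (broadest → narrowest): Plethodon glutinosus (5.68) > Plethodon richmondi (5.51) > Plethodon cinereus (5.16)

Plethodon glutinosus > Plethodon richmondi > Plethodon cinereus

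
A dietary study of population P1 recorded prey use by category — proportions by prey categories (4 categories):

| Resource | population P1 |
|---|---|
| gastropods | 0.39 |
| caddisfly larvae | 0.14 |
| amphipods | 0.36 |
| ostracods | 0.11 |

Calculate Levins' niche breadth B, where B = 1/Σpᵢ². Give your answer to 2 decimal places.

3.19

Σpᵢ² = 0.39² + 0.14² + 0.36² + 0.11² = 0.1521 + 0.0196 + 0.1296 + 0.0121 = 0.3134
B = 1 / 0.3134 = 3.1908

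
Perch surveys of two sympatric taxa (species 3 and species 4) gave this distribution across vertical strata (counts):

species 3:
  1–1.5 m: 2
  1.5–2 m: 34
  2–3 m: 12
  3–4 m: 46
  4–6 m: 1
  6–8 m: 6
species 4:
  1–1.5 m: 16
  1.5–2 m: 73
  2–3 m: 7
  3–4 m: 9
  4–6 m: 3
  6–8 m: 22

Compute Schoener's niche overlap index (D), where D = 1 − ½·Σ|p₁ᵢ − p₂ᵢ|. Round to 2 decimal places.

0.55

Proportions for species 3 (n=101): 2/101=0.0198, 34/101=0.3366, 12/101=0.1188, 46/101=0.4554, 1/101=0.0099, 6/101=0.0594
Proportions for species 4 (n=130): 16/130=0.1231, 73/130=0.5615, 7/130=0.0538, 9/130=0.0692, 3/130=0.0231, 22/130=0.1692
Σ|p₁ᵢ − p₂ᵢ| = 0.1033 + 0.2249 + 0.0650 + 0.3862 + 0.0132 + 0.1098 = 0.9024
D = 1 − ½ × 0.9024 = 1 − 0.45120 = 0.54880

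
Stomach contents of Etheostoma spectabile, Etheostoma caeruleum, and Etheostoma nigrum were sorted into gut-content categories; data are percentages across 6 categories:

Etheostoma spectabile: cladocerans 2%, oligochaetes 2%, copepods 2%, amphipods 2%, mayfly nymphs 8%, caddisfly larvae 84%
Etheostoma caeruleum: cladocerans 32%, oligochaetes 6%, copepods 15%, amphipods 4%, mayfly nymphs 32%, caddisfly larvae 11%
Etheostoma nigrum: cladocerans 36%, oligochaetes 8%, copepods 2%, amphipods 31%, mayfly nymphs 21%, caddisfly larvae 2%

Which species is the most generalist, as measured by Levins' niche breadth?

Convert percentages to proportions (divide by 100).
Σp_specᵢ² = 0.02² + 0.02² + 0.02² + 0.02² + 0.08² + 0.84² = 0.0004 + 0.0004 + 0.0004 + 0.0004 + 0.0064 + 0.7056 = 0.7136
B_spec = 1 / 0.7136 = 1.4013
Σp_caerᵢ² = 0.32² + 0.06² + 0.15² + 0.04² + 0.32² + 0.11² = 0.1024 + 0.0036 + 0.0225 + 0.0016 + 0.1024 + 0.0121 = 0.2446
B_caer = 1 / 0.2446 = 4.0883
Σp_nigrᵢ² = 0.36² + 0.08² + 0.02² + 0.31² + 0.21² + 0.02² = 0.1296 + 0.0064 + 0.0004 + 0.0961 + 0.0441 + 0.0004 = 0.2770
B_nigr = 1 / 0.2770 = 3.6101
Highest B → broadest niche (most generalist): Etheostoma caeruleum (B = 4.09).

Etheostoma caeruleum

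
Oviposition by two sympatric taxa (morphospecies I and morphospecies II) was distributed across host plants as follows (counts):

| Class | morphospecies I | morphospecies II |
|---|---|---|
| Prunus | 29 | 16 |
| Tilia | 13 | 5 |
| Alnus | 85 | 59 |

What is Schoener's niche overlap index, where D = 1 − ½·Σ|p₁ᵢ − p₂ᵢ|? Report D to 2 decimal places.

0.93

Proportions for morphospecies I (n=127): 29/127=0.2283, 13/127=0.1024, 85/127=0.6693
Proportions for morphospecies II (n=80): 16/80=0.2000, 5/80=0.0625, 59/80=0.7375
Σ|p₁ᵢ − p₂ᵢ| = 0.0283 + 0.0399 + 0.0682 = 0.1364
D = 1 − ½ × 0.1364 = 1 − 0.06820 = 0.93180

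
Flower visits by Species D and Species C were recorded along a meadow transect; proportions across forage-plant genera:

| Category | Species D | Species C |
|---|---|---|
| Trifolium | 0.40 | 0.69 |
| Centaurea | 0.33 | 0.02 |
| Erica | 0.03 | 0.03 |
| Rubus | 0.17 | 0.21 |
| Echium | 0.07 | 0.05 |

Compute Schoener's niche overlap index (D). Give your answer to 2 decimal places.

0.67

Σ|p₁ᵢ − p₂ᵢ| = 0.29 + 0.31 + 0.00 + 0.04 + 0.02 = 0.66
D = 1 − ½ × 0.66 = 1 − 0.330 = 0.6700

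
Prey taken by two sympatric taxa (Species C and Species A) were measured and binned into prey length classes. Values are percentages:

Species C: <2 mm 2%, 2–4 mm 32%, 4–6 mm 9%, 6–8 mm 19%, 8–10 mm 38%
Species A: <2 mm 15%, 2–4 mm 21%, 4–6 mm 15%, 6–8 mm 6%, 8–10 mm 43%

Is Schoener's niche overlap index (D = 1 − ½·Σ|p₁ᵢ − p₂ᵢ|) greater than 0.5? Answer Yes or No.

Yes

Convert percentages to proportions (divide by 100).
Σ|p₁ᵢ − p₂ᵢ| = 0.13 + 0.11 + 0.06 + 0.13 + 0.05 = 0.48
D = 1 − ½ × 0.48 = 1 − 0.240 = 0.7600
D = 0.7600 > 0.5 → Yes.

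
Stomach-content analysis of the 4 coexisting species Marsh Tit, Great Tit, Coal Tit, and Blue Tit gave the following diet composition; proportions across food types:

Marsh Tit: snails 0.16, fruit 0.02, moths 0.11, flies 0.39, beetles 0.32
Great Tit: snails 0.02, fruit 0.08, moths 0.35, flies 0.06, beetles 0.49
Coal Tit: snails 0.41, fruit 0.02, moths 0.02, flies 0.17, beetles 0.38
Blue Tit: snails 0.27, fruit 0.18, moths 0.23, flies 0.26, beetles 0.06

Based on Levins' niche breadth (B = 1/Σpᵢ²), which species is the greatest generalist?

Σp_Marsᵢ² = 0.16² + 0.02² + 0.11² + 0.39² + 0.32² = 0.0256 + 0.0004 + 0.0121 + 0.1521 + 0.1024 = 0.2926
B_Mars = 1 / 0.2926 = 3.4176
Σp_Greaᵢ² = 0.02² + 0.08² + 0.35² + 0.06² + 0.49² = 0.0004 + 0.0064 + 0.1225 + 0.0036 + 0.2401 = 0.3730
B_Grea = 1 / 0.3730 = 2.6810
Σp_Coalᵢ² = 0.41² + 0.02² + 0.02² + 0.17² + 0.38² = 0.1681 + 0.0004 + 0.0004 + 0.0289 + 0.1444 = 0.3422
B_Coal = 1 / 0.3422 = 2.9223
Σp_Blueᵢ² = 0.27² + 0.18² + 0.23² + 0.26² + 0.06² = 0.0729 + 0.0324 + 0.0529 + 0.0676 + 0.0036 = 0.2294
B_Blue = 1 / 0.2294 = 4.3592
Highest B → broadest niche (most generalist): Blue Tit (B = 4.36).

Blue Tit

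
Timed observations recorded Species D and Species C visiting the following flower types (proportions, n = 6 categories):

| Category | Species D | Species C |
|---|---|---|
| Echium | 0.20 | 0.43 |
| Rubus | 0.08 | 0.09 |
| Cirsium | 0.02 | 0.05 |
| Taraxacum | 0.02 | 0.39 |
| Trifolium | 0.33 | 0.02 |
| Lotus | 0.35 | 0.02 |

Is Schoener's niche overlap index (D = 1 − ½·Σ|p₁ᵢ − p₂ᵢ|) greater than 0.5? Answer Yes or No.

No

Σ|p₁ᵢ − p₂ᵢ| = 0.23 + 0.01 + 0.03 + 0.37 + 0.31 + 0.33 = 1.28
D = 1 − ½ × 1.28 = 1 − 0.640 = 0.3600
D = 0.3600 < 0.5 → No.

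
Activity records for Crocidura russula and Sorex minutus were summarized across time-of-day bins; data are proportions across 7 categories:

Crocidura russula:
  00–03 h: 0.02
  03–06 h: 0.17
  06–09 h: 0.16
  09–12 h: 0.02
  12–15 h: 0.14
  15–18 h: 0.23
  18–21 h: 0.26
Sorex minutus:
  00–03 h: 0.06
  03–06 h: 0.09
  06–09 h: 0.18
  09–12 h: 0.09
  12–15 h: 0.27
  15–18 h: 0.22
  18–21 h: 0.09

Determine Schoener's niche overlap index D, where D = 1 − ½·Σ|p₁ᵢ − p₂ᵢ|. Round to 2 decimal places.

0.74

Σ|p₁ᵢ − p₂ᵢ| = 0.04 + 0.08 + 0.02 + 0.07 + 0.13 + 0.01 + 0.17 = 0.52
D = 1 − ½ × 0.52 = 1 − 0.260 = 0.7400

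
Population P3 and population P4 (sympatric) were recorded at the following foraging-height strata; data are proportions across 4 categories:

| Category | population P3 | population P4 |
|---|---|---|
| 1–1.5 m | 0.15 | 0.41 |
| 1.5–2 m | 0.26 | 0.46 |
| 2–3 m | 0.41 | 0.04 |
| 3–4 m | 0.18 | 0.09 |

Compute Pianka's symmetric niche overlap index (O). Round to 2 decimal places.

Σ p₁ᵢp₂ᵢ = 0.0615 + 0.1196 + 0.0164 + 0.0162 = 0.2137
Σp_1ᵢ² = 0.15² + 0.26² + 0.41² + 0.18² = 0.0225 + 0.0676 + 0.1681 + 0.0324 = 0.2906
Σp_2ᵢ² = 0.41² + 0.46² + 0.04² + 0.09² = 0.1681 + 0.2116 + 0.0016 + 0.0081 = 0.3894
O = 0.2137 / √(0.2906 × 0.3894) = 0.2137 / 0.33639 = 0.6353

0.64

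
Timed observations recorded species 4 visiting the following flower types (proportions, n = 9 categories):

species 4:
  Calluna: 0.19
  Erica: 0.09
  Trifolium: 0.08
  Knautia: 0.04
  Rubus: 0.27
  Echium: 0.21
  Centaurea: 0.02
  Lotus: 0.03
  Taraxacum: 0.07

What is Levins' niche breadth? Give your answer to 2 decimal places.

5.70

Σpᵢ² = 0.19² + 0.09² + 0.08² + 0.04² + 0.27² + 0.21² + 0.02² + 0.03² + 0.07² = 0.0361 + 0.0081 + 0.0064 + 0.0016 + 0.0729 + 0.0441 + 0.0004 + 0.0009 + 0.0049 = 0.1754
B = 1 / 0.1754 = 5.7013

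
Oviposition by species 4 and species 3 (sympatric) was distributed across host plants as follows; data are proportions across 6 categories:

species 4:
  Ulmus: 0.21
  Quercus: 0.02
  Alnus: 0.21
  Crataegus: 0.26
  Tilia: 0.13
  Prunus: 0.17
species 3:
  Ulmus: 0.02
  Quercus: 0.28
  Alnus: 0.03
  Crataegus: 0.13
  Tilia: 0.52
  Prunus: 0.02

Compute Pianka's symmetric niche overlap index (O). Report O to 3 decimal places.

Σ p₁ᵢp₂ᵢ = 0.0042 + 0.0056 + 0.0063 + 0.0338 + 0.0676 + 0.0034 = 0.1209
Σp_1ᵢ² = 0.21² + 0.02² + 0.21² + 0.26² + 0.13² + 0.17² = 0.0441 + 0.0004 + 0.0441 + 0.0676 + 0.0169 + 0.0289 = 0.2020
Σp_2ᵢ² = 0.02² + 0.28² + 0.03² + 0.13² + 0.52² + 0.02² = 0.0004 + 0.0784 + 0.0009 + 0.0169 + 0.2704 + 0.0004 = 0.3674
O = 0.1209 / √(0.2020 × 0.3674) = 0.1209 / 0.272424 = 0.44379

0.444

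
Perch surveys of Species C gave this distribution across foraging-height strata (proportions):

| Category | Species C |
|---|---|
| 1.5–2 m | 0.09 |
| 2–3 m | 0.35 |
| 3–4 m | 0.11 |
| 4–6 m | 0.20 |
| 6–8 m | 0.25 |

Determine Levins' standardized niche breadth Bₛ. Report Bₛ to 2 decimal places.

0.77

Σpᵢ² = 0.09² + 0.35² + 0.11² + 0.20² + 0.25² = 0.0081 + 0.1225 + 0.0121 + 0.0400 + 0.0625 = 0.2452
B = 1 / 0.2452 = 4.0783
Bₛ = (B − 1)/(n − 1) = (4.0783 − 1)/(5 − 1) = 3.0783/4 = 0.7696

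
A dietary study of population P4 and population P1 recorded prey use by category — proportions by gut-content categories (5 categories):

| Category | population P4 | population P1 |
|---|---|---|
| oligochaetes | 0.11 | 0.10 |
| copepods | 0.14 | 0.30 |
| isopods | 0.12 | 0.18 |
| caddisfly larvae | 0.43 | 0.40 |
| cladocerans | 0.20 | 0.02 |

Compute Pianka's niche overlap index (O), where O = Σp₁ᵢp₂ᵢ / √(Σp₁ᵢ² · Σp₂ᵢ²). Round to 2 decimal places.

0.89

Σ p₁ᵢp₂ᵢ = 0.0110 + 0.0420 + 0.0216 + 0.1720 + 0.0040 = 0.2506
Σp_1ᵢ² = 0.11² + 0.14² + 0.12² + 0.43² + 0.20² = 0.0121 + 0.0196 + 0.0144 + 0.1849 + 0.0400 = 0.2710
Σp_2ᵢ² = 0.10² + 0.30² + 0.18² + 0.40² + 0.02² = 0.0100 + 0.0900 + 0.0324 + 0.1600 + 0.0004 = 0.2928
O = 0.2506 / √(0.2710 × 0.2928) = 0.2506 / 0.28169 = 0.8896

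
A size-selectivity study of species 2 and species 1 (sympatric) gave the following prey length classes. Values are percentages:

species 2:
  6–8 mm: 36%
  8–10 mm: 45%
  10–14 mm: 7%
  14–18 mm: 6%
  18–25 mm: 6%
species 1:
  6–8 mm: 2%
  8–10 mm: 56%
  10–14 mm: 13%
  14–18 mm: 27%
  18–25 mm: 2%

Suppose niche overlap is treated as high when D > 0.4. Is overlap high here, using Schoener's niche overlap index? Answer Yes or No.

Yes

Convert percentages to proportions (divide by 100).
Σ|p₁ᵢ − p₂ᵢ| = 0.34 + 0.11 + 0.06 + 0.21 + 0.04 = 0.76
D = 1 − ½ × 0.76 = 1 − 0.380 = 0.6200
D = 0.6200 > 0.4 → Yes.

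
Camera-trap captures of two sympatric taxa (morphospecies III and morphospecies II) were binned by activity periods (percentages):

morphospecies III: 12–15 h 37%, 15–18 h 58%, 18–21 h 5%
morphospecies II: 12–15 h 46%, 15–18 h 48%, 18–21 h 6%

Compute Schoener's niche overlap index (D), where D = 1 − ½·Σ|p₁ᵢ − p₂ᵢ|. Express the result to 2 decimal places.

Convert percentages to proportions (divide by 100).
Σ|p₁ᵢ − p₂ᵢ| = 0.09 + 0.10 + 0.01 = 0.20
D = 1 − ½ × 0.20 = 1 − 0.100 = 0.9000

0.90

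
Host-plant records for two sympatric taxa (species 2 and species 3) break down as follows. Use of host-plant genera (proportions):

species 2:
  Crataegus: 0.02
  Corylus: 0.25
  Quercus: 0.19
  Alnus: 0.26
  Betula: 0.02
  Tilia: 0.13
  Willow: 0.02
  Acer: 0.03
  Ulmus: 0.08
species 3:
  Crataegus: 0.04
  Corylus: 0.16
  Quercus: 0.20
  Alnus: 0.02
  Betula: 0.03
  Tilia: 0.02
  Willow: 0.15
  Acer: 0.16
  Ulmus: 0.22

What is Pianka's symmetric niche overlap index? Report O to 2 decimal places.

0.63

Σ p₁ᵢp₂ᵢ = 0.0008 + 0.0400 + 0.0380 + 0.0052 + 0.0006 + 0.0026 + 0.0030 + 0.0048 + 0.0176 = 0.1126
Σp_1ᵢ² = 0.02² + 0.25² + 0.19² + 0.26² + 0.02² + 0.13² + 0.02² + 0.03² + 0.08² = 0.0004 + 0.0625 + 0.0361 + 0.0676 + 0.0004 + 0.0169 + 0.0004 + 0.0009 + 0.0064 = 0.1916
Σp_2ᵢ² = 0.04² + 0.16² + 0.20² + 0.02² + 0.03² + 0.02² + 0.15² + 0.16² + 0.22² = 0.0016 + 0.0256 + 0.0400 + 0.0004 + 0.0009 + 0.0004 + 0.0225 + 0.0256 + 0.0484 = 0.1654
O = 0.1126 / √(0.1916 × 0.1654) = 0.1126 / 0.17802 = 0.6325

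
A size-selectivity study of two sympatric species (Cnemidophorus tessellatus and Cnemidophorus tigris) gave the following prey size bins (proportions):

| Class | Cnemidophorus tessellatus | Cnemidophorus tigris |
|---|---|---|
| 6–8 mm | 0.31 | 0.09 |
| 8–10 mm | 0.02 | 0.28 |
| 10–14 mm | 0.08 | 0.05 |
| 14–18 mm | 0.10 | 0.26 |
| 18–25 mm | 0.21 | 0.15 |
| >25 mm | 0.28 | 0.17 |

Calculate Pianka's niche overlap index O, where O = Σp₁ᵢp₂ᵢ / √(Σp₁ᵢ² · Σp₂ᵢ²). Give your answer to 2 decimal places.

Σ p₁ᵢp₂ᵢ = 0.0279 + 0.0056 + 0.0040 + 0.0260 + 0.0315 + 0.0476 = 0.1426
Σp_1ᵢ² = 0.31² + 0.02² + 0.08² + 0.10² + 0.21² + 0.28² = 0.0961 + 0.0004 + 0.0064 + 0.0100 + 0.0441 + 0.0784 = 0.2354
Σp_2ᵢ² = 0.09² + 0.28² + 0.05² + 0.26² + 0.15² + 0.17² = 0.0081 + 0.0784 + 0.0025 + 0.0676 + 0.0225 + 0.0289 = 0.2080
O = 0.1426 / √(0.2354 × 0.2080) = 0.1426 / 0.22128 = 0.6444

0.64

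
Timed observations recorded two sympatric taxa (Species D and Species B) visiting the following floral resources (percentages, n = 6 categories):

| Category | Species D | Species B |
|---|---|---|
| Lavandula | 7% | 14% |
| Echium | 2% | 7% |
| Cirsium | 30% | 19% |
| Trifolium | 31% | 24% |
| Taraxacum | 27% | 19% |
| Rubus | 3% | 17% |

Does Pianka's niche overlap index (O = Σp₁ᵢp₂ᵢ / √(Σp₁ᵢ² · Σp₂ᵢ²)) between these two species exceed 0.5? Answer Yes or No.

Convert percentages to proportions (divide by 100).
Σ p₁ᵢp₂ᵢ = 0.0098 + 0.0014 + 0.0570 + 0.0744 + 0.0513 + 0.0051 = 0.1990
Σp_1ᵢ² = 0.07² + 0.02² + 0.30² + 0.31² + 0.27² + 0.03² = 0.0049 + 0.0004 + 0.0900 + 0.0961 + 0.0729 + 0.0009 = 0.2652
Σp_2ᵢ² = 0.14² + 0.07² + 0.19² + 0.24² + 0.19² + 0.17² = 0.0196 + 0.0049 + 0.0361 + 0.0576 + 0.0361 + 0.0289 = 0.1832
O = 0.1990 / √(0.2652 × 0.1832) = 0.1990 / 0.22042 = 0.9028
O = 0.9028 > 0.5 → Yes.

Yes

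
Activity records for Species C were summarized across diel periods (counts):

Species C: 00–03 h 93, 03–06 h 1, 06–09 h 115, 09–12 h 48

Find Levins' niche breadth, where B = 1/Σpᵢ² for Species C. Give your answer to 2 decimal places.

Proportions for Species C (n=257): 93/257=0.3619, 1/257=0.0039, 115/257=0.4475, 48/257=0.1868
Σpᵢ² = 0.3619² + 0.0039² + 0.4475² + 0.1868² = 0.130972 + 0.000015 + 0.200256 + 0.034894 = 0.366137
B = 1 / 0.366137 = 2.7312

2.73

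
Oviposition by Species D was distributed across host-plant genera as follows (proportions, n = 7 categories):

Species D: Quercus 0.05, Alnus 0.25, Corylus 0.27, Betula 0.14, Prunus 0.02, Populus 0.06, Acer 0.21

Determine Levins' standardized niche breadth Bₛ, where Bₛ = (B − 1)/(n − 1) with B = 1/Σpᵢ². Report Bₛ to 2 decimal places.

0.64

Σpᵢ² = 0.05² + 0.25² + 0.27² + 0.14² + 0.02² + 0.06² + 0.21² = 0.0025 + 0.0625 + 0.0729 + 0.0196 + 0.0004 + 0.0036 + 0.0441 = 0.2056
B = 1 / 0.2056 = 4.8638
Bₛ = (B − 1)/(n − 1) = (4.8638 − 1)/(7 − 1) = 3.8638/6 = 0.6440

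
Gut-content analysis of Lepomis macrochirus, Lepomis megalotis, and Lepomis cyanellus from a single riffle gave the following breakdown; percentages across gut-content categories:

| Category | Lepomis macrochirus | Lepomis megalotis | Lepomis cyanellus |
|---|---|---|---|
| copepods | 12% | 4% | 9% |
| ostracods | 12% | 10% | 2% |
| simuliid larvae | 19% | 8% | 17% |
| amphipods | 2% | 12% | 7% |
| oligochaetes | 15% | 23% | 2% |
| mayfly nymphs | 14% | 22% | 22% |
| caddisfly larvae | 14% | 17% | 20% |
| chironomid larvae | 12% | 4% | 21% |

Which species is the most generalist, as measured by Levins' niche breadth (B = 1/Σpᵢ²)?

Convert percentages to proportions (divide by 100).
Σp_macrᵢ² = 0.12² + 0.12² + 0.19² + 0.02² + 0.15² + 0.14² + 0.14² + 0.12² = 0.0144 + 0.0144 + 0.0361 + 0.0004 + 0.0225 + 0.0196 + 0.0196 + 0.0144 = 0.1414
B_macr = 1 / 0.1414 = 7.0721
Σp_megaᵢ² = 0.04² + 0.10² + 0.08² + 0.12² + 0.23² + 0.22² + 0.17² + 0.04² = 0.0016 + 0.0100 + 0.0064 + 0.0144 + 0.0529 + 0.0484 + 0.0289 + 0.0016 = 0.1642
B_mega = 1 / 0.1642 = 6.0901
Σp_cyanᵢ² = 0.09² + 0.02² + 0.17² + 0.07² + 0.02² + 0.22² + 0.20² + 0.21² = 0.0081 + 0.0004 + 0.0289 + 0.0049 + 0.0004 + 0.0484 + 0.0400 + 0.0441 = 0.1752
B_cyan = 1 / 0.1752 = 5.7078
Highest B → broadest niche (most generalist): Lepomis macrochirus (B = 7.07).

Lepomis macrochirus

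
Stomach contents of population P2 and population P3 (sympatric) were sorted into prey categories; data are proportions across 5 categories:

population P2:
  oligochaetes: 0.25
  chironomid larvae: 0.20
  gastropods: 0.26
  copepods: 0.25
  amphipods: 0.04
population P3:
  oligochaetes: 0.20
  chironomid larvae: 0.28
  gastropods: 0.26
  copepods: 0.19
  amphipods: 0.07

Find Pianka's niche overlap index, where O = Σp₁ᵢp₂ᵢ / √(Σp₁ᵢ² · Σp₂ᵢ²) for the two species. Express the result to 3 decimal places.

Σ p₁ᵢp₂ᵢ = 0.0500 + 0.0560 + 0.0676 + 0.0475 + 0.0028 = 0.2239
Σp_1ᵢ² = 0.25² + 0.20² + 0.26² + 0.25² + 0.04² = 0.0625 + 0.0400 + 0.0676 + 0.0625 + 0.0016 = 0.2342
Σp_2ᵢ² = 0.20² + 0.28² + 0.26² + 0.19² + 0.07² = 0.0400 + 0.0784 + 0.0676 + 0.0361 + 0.0049 = 0.2270
O = 0.2239 / √(0.2342 × 0.2270) = 0.2239 / 0.230572 = 0.97106

0.971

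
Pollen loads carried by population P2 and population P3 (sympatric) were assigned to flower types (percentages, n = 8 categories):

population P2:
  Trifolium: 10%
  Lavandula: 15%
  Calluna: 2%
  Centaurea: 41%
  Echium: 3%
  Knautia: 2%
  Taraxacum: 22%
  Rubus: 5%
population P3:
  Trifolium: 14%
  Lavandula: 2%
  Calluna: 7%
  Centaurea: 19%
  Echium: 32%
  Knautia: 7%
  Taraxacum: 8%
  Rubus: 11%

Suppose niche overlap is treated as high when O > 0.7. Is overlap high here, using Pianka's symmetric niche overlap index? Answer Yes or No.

No

Convert percentages to proportions (divide by 100).
Σ p₁ᵢp₂ᵢ = 0.0140 + 0.0030 + 0.0014 + 0.0779 + 0.0096 + 0.0014 + 0.0176 + 0.0055 = 0.1304
Σp_1ᵢ² = 0.10² + 0.15² + 0.02² + 0.41² + 0.03² + 0.02² + 0.22² + 0.05² = 0.0100 + 0.0225 + 0.0004 + 0.1681 + 0.0009 + 0.0004 + 0.0484 + 0.0025 = 0.2532
Σp_2ᵢ² = 0.14² + 0.02² + 0.07² + 0.19² + 0.32² + 0.07² + 0.08² + 0.11² = 0.0196 + 0.0004 + 0.0049 + 0.0361 + 0.1024 + 0.0049 + 0.0064 + 0.0121 = 0.1868
O = 0.1304 / √(0.2532 × 0.1868) = 0.1304 / 0.21748 = 0.5996
O = 0.5996 < 0.7 → No.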